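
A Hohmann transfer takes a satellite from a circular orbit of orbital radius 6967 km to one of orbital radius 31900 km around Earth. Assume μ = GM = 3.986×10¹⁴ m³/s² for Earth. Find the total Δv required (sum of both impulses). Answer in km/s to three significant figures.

Δv_total ≈ 3.55 km/s

r₁ = 6967 km = 6.967×10⁶ m.
r₂ = 31900 km = 3.190×10⁷ m.
Transfer ellipse a_t = (r₁ + r₂)/2 = 1.943×10⁷ m.
At r₁: circular v_c1 = √(μ/r₁) = 7564 m/s; transfer-perigee v_p = √[μ(2/r₁ − 1/a_t)] = 9691 m/s.
Δv₁ = v_p − v_c1 = 2127 m/s.
At r₂: circular v_c2 = √(μ/r₂) = 3535 m/s; transfer-apogee v_a = √[μ(2/r₂ − 1/a_t)] = 2117 m/s.
Δv₂ = v_c2 − v_a = 1418 m/s.
Total Δv = Δv₁ + Δv₂ = 3545 m/s = 3.545 km/s.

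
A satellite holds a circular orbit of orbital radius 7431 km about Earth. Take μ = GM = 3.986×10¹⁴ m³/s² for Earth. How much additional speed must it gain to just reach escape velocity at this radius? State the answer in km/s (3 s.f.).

Δv ≈ 3.03 km/s

r = 7431 km = 7.431×10⁶ m.
Circular speed v_c = √(μ/r) = 7324 m/s.
Escape speed v_esc = √(2μ/r) = √2 × v_c = 10360 m/s.
Δv = v_esc − v_c = 3034 m/s = 3.034 km/s.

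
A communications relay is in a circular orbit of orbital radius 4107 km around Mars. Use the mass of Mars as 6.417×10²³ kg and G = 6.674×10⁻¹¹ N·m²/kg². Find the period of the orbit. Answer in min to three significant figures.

T ≈ 133 min

μ = GM = 6.674×10⁻¹¹ × 6.417×10²³ = 4.283×10¹³ m³/s².
r = 4107 km = 4.107×10⁶ m.
Kepler's third law: T = 2π√(r³/μ) = 2π√((4.107×10⁶)³ / 4.283×10¹³).
r³/μ = 1.618×10⁶ s², so T = 2π × 1.272×10³ = 7.991×10³ s.
Converting: 7.991×10³ s ÷ 60.00 = 133.2 min.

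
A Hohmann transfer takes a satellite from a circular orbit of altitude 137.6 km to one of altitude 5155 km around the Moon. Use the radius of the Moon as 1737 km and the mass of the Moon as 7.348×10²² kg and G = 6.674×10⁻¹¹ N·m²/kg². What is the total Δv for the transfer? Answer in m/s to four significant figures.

μ = GM = 6.674×10⁻¹¹ × 7.348×10²² = 4.904×10¹² m³/s².
r₁ = 1737 + 137.6 = 1874.6 km = 1.8746×10⁶ m.
r₂ = 1737 + 5155 = 6892.0 km = 6.8920×10⁶ m.
Transfer ellipse a_t = (r₁ + r₂)/2 = 4.383×10⁶ m.
At r₁: circular v_c1 = √(μ/r₁) = 1617 m/s; transfer-perilune v_p = √[μ(2/r₁ − 1/a_t)] = 2028 m/s.
Δv₁ = v_p − v_c1 = 410.7 m/s.
At r₂: circular v_c2 = √(μ/r₂) = 843.5 m/s; transfer-apolune v_a = √[μ(2/r₂ − 1/a_t)] = 551.6 m/s.
Δv₂ = v_c2 − v_a = 291.9 m/s.
Total Δv = Δv₁ + Δv₂ = 702.6 m/s.

Δv_total ≈ 702.6 m/s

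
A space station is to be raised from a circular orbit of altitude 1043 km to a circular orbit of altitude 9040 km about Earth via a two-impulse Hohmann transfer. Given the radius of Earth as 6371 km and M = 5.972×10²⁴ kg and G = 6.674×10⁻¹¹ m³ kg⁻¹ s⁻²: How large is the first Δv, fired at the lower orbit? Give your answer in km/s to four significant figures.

Δv ≈ 1.188 km/s

μ = GM = 6.674×10⁻¹¹ × 5.972×10²⁴ = 3.986×10¹⁴ m³/s².
r₁ = 6371 + 1043 = 7414.0 km = 7.4140×10⁶ m.
r₂ = 6371 + 9040 = 15411 km = 1.5411×10⁷ m.
Transfer ellipse a_t = (r₁ + r₂)/2 = 1.141×10⁷ m.
At r₁: circular v_c1 = √(μ/r₁) = 7332 m/s; transfer-perigee v_p = √[μ(2/r₁ − 1/a_t)] = 8520 m/s.
Δv₁ = v_p − v_c1 = 1188 m/s.
= 1.188 km/s.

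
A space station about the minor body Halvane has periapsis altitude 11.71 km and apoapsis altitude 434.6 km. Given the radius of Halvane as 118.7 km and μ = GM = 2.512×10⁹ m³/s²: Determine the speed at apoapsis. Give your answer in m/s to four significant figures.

v ≈ 41.62 m/s

r_p = 118.7 + 11.71 = 130.41 km = 1.3041×10⁵ m.
r_a = 118.7 + 434.6 = 553.30 km = 5.5330×10⁵ m.
Semi-major axis a = (r_p + r_a)/2 = 341.86 km = 3.419×10⁵ m.
Vis-viva: v² = μ(2/r − 1/a) = 2.512×10⁹ × (3.615×10⁻⁶ − 2.925×10⁻⁶) = 1.732×10³ m²/s².
v = 41.62 m/s.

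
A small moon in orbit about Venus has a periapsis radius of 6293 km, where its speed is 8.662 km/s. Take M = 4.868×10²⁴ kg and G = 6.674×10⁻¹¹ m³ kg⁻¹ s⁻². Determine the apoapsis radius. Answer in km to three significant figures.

apoapsis radius ≈ 16700 km

μ = GM = 6.674×10⁻¹¹ × 4.868×10²⁴ = 3.249×10¹⁴ m³/s².
r_p = 6.293×10⁶ m.
Specific energy ε = v²/2 − μ/r = -1.411×10⁷ J/kg, so a = −μ/(2ε) = 1.151×10⁷ m.
The apsides satisfy r_p + r_a = 2a, so the apoapsis radius is 2a − r_p = 1.673×10⁷ m = 16729 km.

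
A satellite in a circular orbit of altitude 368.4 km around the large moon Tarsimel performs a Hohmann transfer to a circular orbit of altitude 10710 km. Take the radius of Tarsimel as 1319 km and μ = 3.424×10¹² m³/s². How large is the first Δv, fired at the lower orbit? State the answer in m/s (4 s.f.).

Δv ≈ 462.1 m/s

r₁ = 1319 + 368.4 = 1687.4 km = 1.6874×10⁶ m.
r₂ = 1319 + 10710 = 12029 km = 1.2029×10⁷ m.
Transfer ellipse a_t = (r₁ + r₂)/2 = 6.858×10⁶ m.
At r₁: circular v_c1 = √(μ/r₁) = 1424 m/s; transfer-periapsis v_p = √[μ(2/r₁ − 1/a_t)] = 1887 m/s.
Δv₁ = v_p − v_c1 = 462.1 m/s.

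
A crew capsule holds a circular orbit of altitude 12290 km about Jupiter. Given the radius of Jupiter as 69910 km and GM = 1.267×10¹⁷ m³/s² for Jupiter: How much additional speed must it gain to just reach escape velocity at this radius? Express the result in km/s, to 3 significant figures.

r = 69910 + 12290 = 82200 km = 8.2200×10⁷ m.
Circular speed v_c = √(μ/r) = 39260 m/s.
Escape speed v_esc = √(2μ/r) = √2 × v_c = 55520 m/s.
Δv = v_esc − v_c = 16260 m/s = 16.26 km/s.

Δv ≈ 16.3 km/s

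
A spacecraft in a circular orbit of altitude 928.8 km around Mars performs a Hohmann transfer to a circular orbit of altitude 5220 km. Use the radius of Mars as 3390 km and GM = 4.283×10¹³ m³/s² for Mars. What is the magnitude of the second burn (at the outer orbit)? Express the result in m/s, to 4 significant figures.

r₁ = 3390 + 928.8 = 4318.8 km = 4.3188×10⁶ m.
r₂ = 3390 + 5220 = 8610.0 km = 8.6100×10⁶ m.
Transfer ellipse a_t = (r₁ + r₂)/2 = 6.464×10⁶ m.
At r₁: circular v_c1 = √(μ/r₁) = 3149 m/s; transfer-periapsis v_p = √[μ(2/r₁ − 1/a_t)] = 3634 m/s.
At r₂: circular v_c2 = √(μ/r₂) = 2230 m/s; transfer-apoapsis v_a = √[μ(2/r₂ − 1/a_t)] = 1823 m/s.
Δv₂ = v_c2 − v_a = 407.3 m/s.

Δv ≈ 407.3 m/s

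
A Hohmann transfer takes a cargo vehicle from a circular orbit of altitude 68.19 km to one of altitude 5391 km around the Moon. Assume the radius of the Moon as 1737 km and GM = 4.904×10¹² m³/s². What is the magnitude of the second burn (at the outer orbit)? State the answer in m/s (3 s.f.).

Δv ≈ 302 m/s

r₁ = 1737 + 68.19 = 1805.2 km = 1.8052×10⁶ m.
r₂ = 1737 + 5391 = 7128.0 km = 7.1280×10⁶ m.
Transfer ellipse a_t = (r₁ + r₂)/2 = 4.467×10⁶ m.
At r₁: circular v_c1 = √(μ/r₁) = 1648 m/s; transfer-perilune v_p = √[μ(2/r₁ − 1/a_t)] = 2082 m/s.
At r₂: circular v_c2 = √(μ/r₂) = 829.5 m/s; transfer-apolune v_a = √[μ(2/r₂ − 1/a_t)] = 527.3 m/s.
Δv₂ = v_c2 − v_a = 302.1 m/s.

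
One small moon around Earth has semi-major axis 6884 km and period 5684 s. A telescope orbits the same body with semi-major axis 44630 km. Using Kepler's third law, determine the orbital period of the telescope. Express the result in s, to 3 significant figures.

Kepler's third law: T² ∝ a³, so T₂ = T₁ (a₂/a₁)^(3/2).
a₂/a₁ = 6.483, (a₂/a₁)^(3/2) = 16.51.
T₂ = 5684 × 16.51 = 93830 s.

T₂ ≈ 93800 s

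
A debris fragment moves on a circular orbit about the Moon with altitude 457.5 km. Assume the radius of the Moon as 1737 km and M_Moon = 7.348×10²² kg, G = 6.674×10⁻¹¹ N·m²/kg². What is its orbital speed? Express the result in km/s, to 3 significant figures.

μ = GM = 6.674×10⁻¹¹ × 7.348×10²² = 4.904×10¹² m³/s².
r = 1737 + 457.5 = 2194.5 km = 2.1945×10⁶ m.
For a circular orbit v = √(μ/r) = √(4.904×10¹² / 2.194×10⁶) = √(2.235×10⁶) = 1495 m/s.
That is 1.495 km/s.

v ≈ 1.49 km/s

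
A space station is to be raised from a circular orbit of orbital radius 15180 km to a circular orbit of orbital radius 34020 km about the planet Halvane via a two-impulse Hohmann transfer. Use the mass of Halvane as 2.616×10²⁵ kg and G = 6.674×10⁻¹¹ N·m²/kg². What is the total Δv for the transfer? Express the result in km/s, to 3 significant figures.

Δv_total ≈ 3.42 km/s

μ = GM = 6.674×10⁻¹¹ × 2.616×10²⁵ = 1.746×10¹⁵ m³/s².
r₁ = 15180 km = 1.518×10⁷ m.
r₂ = 34020 km = 3.402×10⁷ m.
Transfer ellipse a_t = (r₁ + r₂)/2 = 2.460×10⁷ m.
At r₁: circular v_c1 = √(μ/r₁) = 10720 m/s; transfer-periapsis v_p = √[μ(2/r₁ − 1/a_t)] = 12610 m/s.
Δv₁ = v_p − v_c1 = 1887 m/s.
At r₂: circular v_c2 = √(μ/r₂) = 7164 m/s; transfer-apoapsis v_a = √[μ(2/r₂ − 1/a_t)] = 5627 m/s.
Δv₂ = v_c2 − v_a = 1536 m/s.
Total Δv = Δv₁ + Δv₂ = 3424 m/s = 3.424 km/s.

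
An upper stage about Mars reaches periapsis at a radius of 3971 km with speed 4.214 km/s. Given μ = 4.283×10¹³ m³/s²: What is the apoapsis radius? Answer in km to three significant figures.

r_p = 3.971×10⁶ m.
Specific energy ε = v²/2 − μ/r = -1.907×10⁶ J/kg, so a = −μ/(2ε) = 1.123×10⁷ m.
The apsides satisfy r_p + r_a = 2a, so the apoapsis radius is 2a − r_p = 1.849×10⁷ m = 18491 km.

apoapsis radius ≈ 18500 km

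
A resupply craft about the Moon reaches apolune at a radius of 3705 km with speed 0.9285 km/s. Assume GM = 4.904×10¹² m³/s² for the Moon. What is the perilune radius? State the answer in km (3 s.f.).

r_a = 3.705×10⁶ m.
Specific energy ε = v²/2 − μ/r = -8.926×10⁵ J/kg, so a = −μ/(2ε) = 2.747×10⁶ m.
The apsides satisfy r_p + r_a = 2a, so the perilune radius is 2a − r_a = 1.789×10⁶ m = 1789.3 km.

perilune radius ≈ 1790 km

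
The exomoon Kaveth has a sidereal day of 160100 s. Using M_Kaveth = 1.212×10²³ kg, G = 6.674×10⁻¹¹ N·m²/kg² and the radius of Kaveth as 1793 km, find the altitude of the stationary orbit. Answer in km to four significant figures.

h_sync ≈ 15590 km

μ = GM = 6.674×10⁻¹¹ × 1.212×10²³ = 8.089×10¹² m³/s².
A synchronous orbit has period T, so by Kepler's third law a = (μT²/4π²)^(1/3).
μT²/4π² = 8.089×10¹² × (1.601×10⁵)² / 39.48 = 5.252×10²¹ m³.
a = 1.738×10⁷ m = 17382 km.
Altitude h = a − R = 17382 − 1793 = 15589 km.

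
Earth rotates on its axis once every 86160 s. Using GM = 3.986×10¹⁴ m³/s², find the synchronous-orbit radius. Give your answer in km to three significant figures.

r_sync ≈ 42200 km

A synchronous orbit has period T, so by Kepler's third law a = (μT²/4π²)^(1/3).
μT²/4π² = 3.986×10¹⁴ × (8.616×10⁴)² / 39.48 = 7.495×10²² m³.
a = 4.216×10⁷ m = 42163 km.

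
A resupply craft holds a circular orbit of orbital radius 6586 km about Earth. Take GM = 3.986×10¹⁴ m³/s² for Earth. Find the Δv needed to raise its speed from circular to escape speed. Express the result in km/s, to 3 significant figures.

Δv ≈ 3.22 km/s

r = 6586 km = 6.586×10⁶ m.
Circular speed v_c = √(μ/r) = 7780 m/s.
Escape speed v_esc = √(2μ/r) = √2 × v_c = 11000 m/s.
Δv = v_esc − v_c = 3222 m/s = 3.222 km/s.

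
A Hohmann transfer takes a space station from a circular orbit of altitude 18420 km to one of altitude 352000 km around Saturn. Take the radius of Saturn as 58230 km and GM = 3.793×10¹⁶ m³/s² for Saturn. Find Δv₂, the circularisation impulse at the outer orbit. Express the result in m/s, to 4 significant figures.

Δv ≈ 4220 m/s

r₁ = 58230 + 18420 = 76650 km = 7.6650×10⁷ m.
r₂ = 58230 + 352000 = 410230 km = 4.1023×10⁸ m.
Transfer ellipse a_t = (r₁ + r₂)/2 = 2.434×10⁸ m.
At r₁: circular v_c1 = √(μ/r₁) = 22250 m/s; transfer-perikrone v_p = √[μ(2/r₁ − 1/a_t)] = 28880 m/s.
At r₂: circular v_c2 = √(μ/r₂) = 9616 m/s; transfer-apokrone v_a = √[μ(2/r₂ − 1/a_t)] = 5396 m/s.
Δv₂ = v_c2 − v_a = 4220 m/s.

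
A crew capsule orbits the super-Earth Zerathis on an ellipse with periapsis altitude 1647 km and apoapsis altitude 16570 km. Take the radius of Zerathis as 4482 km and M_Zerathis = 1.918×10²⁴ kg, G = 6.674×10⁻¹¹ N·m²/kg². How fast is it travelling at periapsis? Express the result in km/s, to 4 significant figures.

v ≈ 5.688 km/s

μ = GM = 6.674×10⁻¹¹ × 1.918×10²⁴ = 1.280×10¹⁴ m³/s².
r_p = 4482 + 1647 = 6129.0 km = 6.1290×10⁶ m.
r_a = 4482 + 16570 = 21052 km = 2.1052×10⁷ m.
Semi-major axis a = (r_p + r_a)/2 = 13590 km = 1.359×10⁷ m.
Vis-viva: v² = μ(2/r − 1/a) = 1.280×10¹⁴ × (3.263×10⁻⁷ − 7.358×10⁻⁸) = 3.235×10⁷ m²/s².
v = 5688 m/s = 5.688 km/s.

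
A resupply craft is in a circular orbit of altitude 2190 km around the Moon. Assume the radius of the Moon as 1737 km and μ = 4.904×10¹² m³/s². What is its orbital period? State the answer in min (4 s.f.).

T ≈ 368.0 min

r = 1737 + 2190 = 3927.0 km = 3.9270×10⁶ m.
Kepler's third law: T = 2π√(r³/μ) = 2π√((3.927×10⁶)³ / 4.904×10¹²).
r³/μ = 1.235×10⁷ s², so T = 2π × 3.514×10³ = 2.208×10⁴ s.
Converting: 2.208×10⁴ s ÷ 60.00 = 368.0 min.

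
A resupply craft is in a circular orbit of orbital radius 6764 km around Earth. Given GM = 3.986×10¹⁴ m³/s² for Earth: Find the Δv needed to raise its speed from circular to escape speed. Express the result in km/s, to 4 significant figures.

Δv ≈ 3.180 km/s

r = 6764 km = 6.764×10⁶ m.
Circular speed v_c = √(μ/r) = 7677 m/s.
Escape speed v_esc = √(2μ/r) = √2 × v_c = 10860 m/s.
Δv = v_esc − v_c = 3180 m/s = 3.180 km/s.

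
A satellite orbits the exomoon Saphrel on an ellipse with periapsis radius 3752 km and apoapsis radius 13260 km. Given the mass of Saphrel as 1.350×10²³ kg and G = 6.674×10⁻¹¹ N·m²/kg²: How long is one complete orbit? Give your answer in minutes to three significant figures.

μ = GM = 6.674×10⁻¹¹ × 1.350×10²³ = 9.010×10¹² m³/s².
Semi-major axis a = (r_p + r_a)/2 = (3752.0 + 13260)/2 = 8506.0 km = 8.506×10⁶ m.
By Kepler's third law T = 2π√(a³/μ) = 2π × 8.265×10³ = 5.193×10⁴ s.
= 865.5 minutes.

T ≈ 865 minutes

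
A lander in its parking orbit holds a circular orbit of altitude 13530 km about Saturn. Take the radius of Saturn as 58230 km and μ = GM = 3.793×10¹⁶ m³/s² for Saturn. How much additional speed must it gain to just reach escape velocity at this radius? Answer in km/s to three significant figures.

r = 58230 + 13530 = 71760 km = 7.1760×10⁷ m.
Circular speed v_c = √(μ/r) = 22990 m/s.
Escape speed v_esc = √(2μ/r) = √2 × v_c = 32510 m/s.
Δv = v_esc − v_c = 9523 m/s = 9.523 km/s.

Δv ≈ 9.52 km/s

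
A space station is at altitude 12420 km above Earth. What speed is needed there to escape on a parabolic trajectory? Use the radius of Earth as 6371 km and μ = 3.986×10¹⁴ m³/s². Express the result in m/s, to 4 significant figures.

r = 6371 + 12420 = 18791 km = 1.8791×10⁷ m.
Escape speed v_esc = √(2μ/r) = √(2 × 3.986×10¹⁴ / 1.879×10⁷) = √(4.242×10⁷) = 6513 m/s.

v_esc ≈ 6513 m/s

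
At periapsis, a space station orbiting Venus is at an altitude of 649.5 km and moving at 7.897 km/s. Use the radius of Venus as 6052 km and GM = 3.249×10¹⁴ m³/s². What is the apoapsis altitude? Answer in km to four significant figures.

apoapsis altitude ≈ 6026 km

r_p = 6052 + 649.5 = 6701.5 km = 6.702×10⁶ m.
Specific energy ε = v²/2 − μ/r = -1.730×10⁷ J/kg, so a = −μ/(2ε) = 9.390×10⁶ m.
The apsides satisfy r_p + r_a = 2a, so the apoapsis radius is 2a − r_p = 1.208×10⁷ m = 12078 km.
Apoapsis altitude = 12078 − 6052 = 6026.4 km.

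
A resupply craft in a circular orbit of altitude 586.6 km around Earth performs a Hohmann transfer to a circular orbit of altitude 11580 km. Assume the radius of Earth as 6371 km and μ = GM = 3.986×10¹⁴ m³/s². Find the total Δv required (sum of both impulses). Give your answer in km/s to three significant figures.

Δv_total ≈ 2.71 km/s

r₁ = 6371 + 586.6 = 6957.6 km = 6.9576×10⁶ m.
r₂ = 6371 + 11580 = 17951 km = 1.7951×10⁷ m.
Transfer ellipse a_t = (r₁ + r₂)/2 = 1.245×10⁷ m.
At r₁: circular v_c1 = √(μ/r₁) = 7569 m/s; transfer-perigee v_p = √[μ(2/r₁ − 1/a_t)] = 9087 m/s.
Δv₁ = v_p − v_c1 = 1518 m/s.
At r₂: circular v_c2 = √(μ/r₂) = 4712 m/s; transfer-apogee v_a = √[μ(2/r₂ − 1/a_t)] = 3522 m/s.
Δv₂ = v_c2 − v_a = 1190 m/s.
Total Δv = Δv₁ + Δv₂ = 2708 m/s = 2.708 km/s.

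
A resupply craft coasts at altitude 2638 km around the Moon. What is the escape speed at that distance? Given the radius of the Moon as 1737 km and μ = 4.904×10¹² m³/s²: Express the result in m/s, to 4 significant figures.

v_esc ≈ 1497 m/s

r = 1737 + 2638 = 4375.0 km = 4.3750×10⁶ m.
Escape speed v_esc = √(2μ/r) = √(2 × 4.904×10¹² / 4.375×10⁶) = √(2.242×10⁶) = 1497 m/s.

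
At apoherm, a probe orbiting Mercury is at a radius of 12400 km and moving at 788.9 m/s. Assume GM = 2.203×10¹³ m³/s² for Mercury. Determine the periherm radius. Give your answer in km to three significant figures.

periherm radius ≈ 2630 km

r_a = 1.240×10⁷ m.
Specific energy ε = v²/2 − μ/r = -1.465×10⁶ J/kg, so a = −μ/(2ε) = 7.517×10⁶ m.
The apsides satisfy r_p + r_a = 2a, so the periherm radius is 2a − r_a = 2.633×10⁶ m = 2633.1 km.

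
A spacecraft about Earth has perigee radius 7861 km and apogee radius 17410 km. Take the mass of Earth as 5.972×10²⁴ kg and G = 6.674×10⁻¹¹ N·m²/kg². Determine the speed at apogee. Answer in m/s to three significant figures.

μ = GM = 6.674×10⁻¹¹ × 5.972×10²⁴ = 3.986×10¹⁴ m³/s².
Semi-major axis a = (r_p + r_a)/2 = 12636 km = 1.264×10⁷ m.
Vis-viva: v² = μ(2/r − 1/a) = 3.986×10¹⁴ × (1.149×10⁻⁷ − 7.914×10⁻⁸) = 1.424×10⁷ m²/s².
v = 3774 m/s.

v ≈ 3770 m/s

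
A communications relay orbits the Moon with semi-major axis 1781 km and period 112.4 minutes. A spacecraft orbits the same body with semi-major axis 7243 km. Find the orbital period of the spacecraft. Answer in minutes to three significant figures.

T₂ ≈ 922 minutes

Kepler's third law: T² ∝ a³, so T₂ = T₁ (a₂/a₁)^(3/2).
a₂/a₁ = 4.067, (a₂/a₁)^(3/2) = 8.201.
T₂ = 112.4 × 8.201 = 921.8 minutes.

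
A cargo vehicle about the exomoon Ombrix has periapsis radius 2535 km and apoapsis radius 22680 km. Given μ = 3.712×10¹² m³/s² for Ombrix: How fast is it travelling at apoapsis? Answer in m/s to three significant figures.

Semi-major axis a = (r_p + r_a)/2 = 12608 km = 1.261×10⁷ m.
Vis-viva: v² = μ(2/r − 1/a) = 3.712×10¹² × (8.818×10⁻⁸ − 7.932×10⁻⁸) = 3.291×10⁴ m²/s².
v = 181.4 m/s.

v ≈ 181 m/s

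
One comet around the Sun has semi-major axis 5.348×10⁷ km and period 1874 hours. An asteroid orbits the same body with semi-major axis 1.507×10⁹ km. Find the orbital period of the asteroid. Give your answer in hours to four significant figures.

T₂ ≈ 2.803×10⁵ hours

Kepler's third law: T² ∝ a³, so T₂ = T₁ (a₂/a₁)^(3/2).
a₂/a₁ = 28.18, (a₂/a₁)^(3/2) = 149.6.
T₂ = 1874 × 149.6 = 2.803×10⁵ hours.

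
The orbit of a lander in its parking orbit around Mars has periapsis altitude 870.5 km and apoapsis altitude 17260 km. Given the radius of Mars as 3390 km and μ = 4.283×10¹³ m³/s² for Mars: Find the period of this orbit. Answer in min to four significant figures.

T ≈ 703.4 min

r_p = 3390 + 870.5 = 4260.5 km = 4.2605×10⁶ m.
r_a = 3390 + 17260 = 20650 km = 2.0650×10⁷ m.
Semi-major axis a = (r_p + r_a)/2 = (4260.5 + 20650)/2 = 12455 km = 1.246×10⁷ m.
By Kepler's third law T = 2π√(a³/μ) = 2π × 6.717×10³ = 4.220×10⁴ s.
= 703.4 min.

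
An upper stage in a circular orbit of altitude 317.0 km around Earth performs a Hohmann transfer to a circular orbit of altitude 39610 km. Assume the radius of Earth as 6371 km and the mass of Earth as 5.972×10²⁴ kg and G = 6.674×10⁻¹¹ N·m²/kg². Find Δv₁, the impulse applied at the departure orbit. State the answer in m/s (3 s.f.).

μ = GM = 6.674×10⁻¹¹ × 5.972×10²⁴ = 3.986×10¹⁴ m³/s².
r₁ = 6371 + 317.0 = 6688.0 km = 6.6880×10⁶ m.
r₂ = 6371 + 39610 = 45981 km = 4.5981×10⁷ m.
Transfer ellipse a_t = (r₁ + r₂)/2 = 2.633×10⁷ m.
At r₁: circular v_c1 = √(μ/r₁) = 7720 m/s; transfer-perigee v_p = √[μ(2/r₁ − 1/a_t)] = 10200 m/s.
Δv₁ = v_p − v_c1 = 2481 m/s.

Δv ≈ 2480 m/s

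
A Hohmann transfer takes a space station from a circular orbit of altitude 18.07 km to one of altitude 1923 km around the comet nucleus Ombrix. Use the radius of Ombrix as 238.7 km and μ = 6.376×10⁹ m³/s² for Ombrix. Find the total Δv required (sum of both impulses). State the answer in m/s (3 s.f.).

r₁ = 238.7 + 18.07 = 256.77 km = 2.5677×10⁵ m.
r₂ = 238.7 + 1923 = 2161.7 km = 2.1617×10⁶ m.
Transfer ellipse a_t = (r₁ + r₂)/2 = 1.209×10⁶ m.
At r₁: circular v_c1 = √(μ/r₁) = 157.6 m/s; transfer-periapsis v_p = √[μ(2/r₁ − 1/a_t)] = 210.7 m/s.
Δv₁ = v_p − v_c1 = 53.11 m/s.
At r₂: circular v_c2 = √(μ/r₂) = 54.31 m/s; transfer-apoapsis v_a = √[μ(2/r₂ − 1/a_t)] = 25.03 m/s.
Δv₂ = v_c2 − v_a = 29.28 m/s.
Total Δv = Δv₁ + Δv₂ = 82.39 m/s.

Δv_total ≈ 82.4 m/s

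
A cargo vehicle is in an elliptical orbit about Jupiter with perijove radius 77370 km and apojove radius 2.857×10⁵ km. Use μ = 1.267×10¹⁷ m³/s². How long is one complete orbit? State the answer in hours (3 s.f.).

Semi-major axis a = (r_p + r_a)/2 = (77370 + 2.8570×10⁵)/2 = 1.8154×10⁵ km = 1.815×10⁸ m.
By Kepler's third law T = 2π√(a³/μ) = 2π × 6.872×10³ = 4.317×10⁴ s.
= 11.99 hours.

T ≈ 12.0 hours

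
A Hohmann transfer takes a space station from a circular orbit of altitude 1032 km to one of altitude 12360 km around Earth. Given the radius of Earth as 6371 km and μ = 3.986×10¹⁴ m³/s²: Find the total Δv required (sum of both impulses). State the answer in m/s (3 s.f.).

Δv_total ≈ 2590 m/s

r₁ = 6371 + 1032 = 7403.0 km = 7.4030×10⁶ m.
r₂ = 6371 + 12360 = 18731 km = 1.8731×10⁷ m.
Transfer ellipse a_t = (r₁ + r₂)/2 = 1.307×10⁷ m.
At r₁: circular v_c1 = √(μ/r₁) = 7338 m/s; transfer-perigee v_p = √[μ(2/r₁ − 1/a_t)] = 8785 m/s.
Δv₁ = v_p − v_c1 = 1448 m/s.
At r₂: circular v_c2 = √(μ/r₂) = 4613 m/s; transfer-apogee v_a = √[μ(2/r₂ − 1/a_t)] = 3472 m/s.
Δv₂ = v_c2 − v_a = 1141 m/s.
Total Δv = Δv₁ + Δv₂ = 2588 m/s.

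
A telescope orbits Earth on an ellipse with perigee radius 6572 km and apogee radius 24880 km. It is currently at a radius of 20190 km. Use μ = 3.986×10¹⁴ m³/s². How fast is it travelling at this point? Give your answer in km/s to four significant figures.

Semi-major axis a = (r_p + r_a)/2 = 15726 km = 1.573×10⁷ m.
Vis-viva: v² = μ(2/r − 1/a) = 3.986×10¹⁴ × (9.906×10⁻⁸ − 6.359×10⁻⁸) = 1.414×10⁷ m²/s².
v = 3760 m/s = 3.760 km/s.

v ≈ 3.760 km/s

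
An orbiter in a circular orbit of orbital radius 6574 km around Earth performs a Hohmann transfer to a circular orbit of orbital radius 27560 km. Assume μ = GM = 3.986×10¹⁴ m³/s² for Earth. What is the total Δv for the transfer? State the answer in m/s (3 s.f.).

r₁ = 6574 km = 6.574×10⁶ m.
r₂ = 27560 km = 2.756×10⁷ m.
Transfer ellipse a_t = (r₁ + r₂)/2 = 1.707×10⁷ m.
At r₁: circular v_c1 = √(μ/r₁) = 7787 m/s; transfer-perigee v_p = √[μ(2/r₁ − 1/a_t)] = 9895 m/s.
Δv₁ = v_p − v_c1 = 2108 m/s.
At r₂: circular v_c2 = √(μ/r₂) = 3803 m/s; transfer-apogee v_a = √[μ(2/r₂ − 1/a_t)] = 2360 m/s.
Δv₂ = v_c2 − v_a = 1443 m/s.
Total Δv = Δv₁ + Δv₂ = 3551 m/s.

Δv_total ≈ 3550 m/s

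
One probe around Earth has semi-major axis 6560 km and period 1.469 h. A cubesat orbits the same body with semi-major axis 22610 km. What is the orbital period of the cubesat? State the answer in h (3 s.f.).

Kepler's third law: T² ∝ a³, so T₂ = T₁ (a₂/a₁)^(3/2).
a₂/a₁ = 3.447, (a₂/a₁)^(3/2) = 6.399.
T₂ = 1.469 × 6.399 = 9.400 h.

T₂ ≈ 9.40 h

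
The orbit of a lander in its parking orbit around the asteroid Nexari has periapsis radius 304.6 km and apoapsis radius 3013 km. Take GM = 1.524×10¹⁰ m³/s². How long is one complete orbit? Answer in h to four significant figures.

T ≈ 30.20 h

Semi-major axis a = (r_p + r_a)/2 = (304.60 + 3013.0)/2 = 1658.8 km = 1.659×10⁶ m.
By Kepler's third law T = 2π√(a³/μ) = 2π × 1.731×10⁴ = 1.087×10⁵ s.
= 30.20 h.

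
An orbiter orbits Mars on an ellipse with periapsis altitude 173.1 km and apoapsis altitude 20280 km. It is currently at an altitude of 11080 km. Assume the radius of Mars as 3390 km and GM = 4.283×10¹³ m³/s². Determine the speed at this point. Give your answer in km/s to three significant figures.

r_p = 3390 + 173.1 = 3563.1 km = 3.5631×10⁶ m.
r_a = 3390 + 20280 = 23670 km = 2.3670×10⁷ m.
r = 3390 + 11080 = 14470 km = 1.447×10⁷ m.
Semi-major axis a = (r_p + r_a)/2 = 13617 km = 1.362×10⁷ m.
Vis-viva: v² = μ(2/r − 1/a) = 4.283×10¹³ × (1.382×10⁻⁷ − 7.344×10⁻⁸) = 2.774×10⁶ m²/s².
v = 1666 m/s = 1.666 km/s.

v ≈ 1.67 km/s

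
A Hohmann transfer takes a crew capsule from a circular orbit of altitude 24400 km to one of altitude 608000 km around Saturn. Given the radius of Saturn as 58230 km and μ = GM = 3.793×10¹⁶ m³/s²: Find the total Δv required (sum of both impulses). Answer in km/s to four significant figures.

r₁ = 58230 + 24400 = 82630 km = 8.2630×10⁷ m.
r₂ = 58230 + 608000 = 666230 km = 6.6623×10⁸ m.
Transfer ellipse a_t = (r₁ + r₂)/2 = 3.744×10⁸ m.
At r₁: circular v_c1 = √(μ/r₁) = 21430 m/s; transfer-perikrone v_p = √[μ(2/r₁ − 1/a_t)] = 28580 m/s.
Δv₁ = v_p − v_c1 = 7154 m/s.
At r₂: circular v_c2 = √(μ/r₂) = 7545 m/s; transfer-apokrone v_a = √[μ(2/r₂ − 1/a_t)] = 3545 m/s.
Δv₂ = v_c2 − v_a = 4001 m/s.
Total Δv = Δv₁ + Δv₂ = 11150 m/s = 11.15 km/s.

Δv_total ≈ 11.15 km/s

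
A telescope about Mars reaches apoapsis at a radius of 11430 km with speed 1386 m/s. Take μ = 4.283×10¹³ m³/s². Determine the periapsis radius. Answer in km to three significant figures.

r_a = 1.143×10⁷ m.
Specific energy ε = v²/2 − μ/r = -2.787×10⁶ J/kg, so a = −μ/(2ε) = 7.685×10⁶ m.
The apsides satisfy r_p + r_a = 2a, so the periapsis radius is 2a − r_a = 3.940×10⁶ m = 3939.7 km.

periapsis radius ≈ 3940 km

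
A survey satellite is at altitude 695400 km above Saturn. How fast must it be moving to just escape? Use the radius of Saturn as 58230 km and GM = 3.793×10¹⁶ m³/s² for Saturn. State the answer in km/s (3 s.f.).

r = 58230 + 695400 = 753630 km = 7.5363×10⁸ m.
Escape speed v_esc = √(2μ/r) = √(2 × 3.793×10¹⁶ / 7.536×10⁸) = √(1.007×10⁸) = 10030 m/s.
= 10.03 km/s.

v_esc ≈ 10.0 km/s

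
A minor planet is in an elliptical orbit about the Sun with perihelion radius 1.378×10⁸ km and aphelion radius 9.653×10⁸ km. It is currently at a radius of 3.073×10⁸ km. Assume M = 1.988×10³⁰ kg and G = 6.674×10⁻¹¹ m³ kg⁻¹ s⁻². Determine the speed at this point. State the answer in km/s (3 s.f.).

μ = GM = 6.674×10⁻¹¹ × 1.988×10³⁰ = 1.327×10²⁰ m³/s².
Semi-major axis a = (r_p + r_a)/2 = 5.5155×10⁸ km = 5.516×10¹¹ m.
Vis-viva: v² = μ(2/r − 1/a) = 1.327×10²⁰ × (6.508×10⁻¹² − 1.813×10⁻¹²) = 6.230×10⁸ m²/s².
v = 24960 m/s = 24.96 km/s.

v ≈ 25.0 km/s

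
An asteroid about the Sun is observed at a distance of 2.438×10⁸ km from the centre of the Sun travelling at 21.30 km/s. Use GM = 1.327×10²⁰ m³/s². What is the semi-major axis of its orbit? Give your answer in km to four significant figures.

r = 2.438×10¹¹ m.
Vis-viva rearranged: 1/a = 2/r − v²/μ = 8.203×10⁻¹² − 3.419×10⁻¹² = 4.785×10⁻¹² m⁻¹.
a = 2.090×10¹¹ m = 2.0901×10⁸ km.

a ≈ 2.090×10⁸ km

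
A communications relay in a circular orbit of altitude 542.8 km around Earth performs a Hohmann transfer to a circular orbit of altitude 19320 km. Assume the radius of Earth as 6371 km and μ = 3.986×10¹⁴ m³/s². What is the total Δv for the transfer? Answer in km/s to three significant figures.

Δv_total ≈ 3.31 km/s

r₁ = 6371 + 542.8 = 6913.8 km = 6.9138×10⁶ m.
r₂ = 6371 + 19320 = 25691 km = 2.5691×10⁷ m.
Transfer ellipse a_t = (r₁ + r₂)/2 = 1.630×10⁷ m.
At r₁: circular v_c1 = √(μ/r₁) = 7593 m/s; transfer-perigee v_p = √[μ(2/r₁ − 1/a_t)] = 9532 m/s.
Δv₁ = v_p − v_c1 = 1939 m/s.
At r₂: circular v_c2 = √(μ/r₂) = 3939 m/s; transfer-apogee v_a = √[μ(2/r₂ − 1/a_t)] = 2565 m/s.
Δv₂ = v_c2 − v_a = 1374 m/s.
Total Δv = Δv₁ + Δv₂ = 3313 m/s = 3.313 km/s.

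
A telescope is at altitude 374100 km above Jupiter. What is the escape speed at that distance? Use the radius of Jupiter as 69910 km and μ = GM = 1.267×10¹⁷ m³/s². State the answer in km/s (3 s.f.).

r = 69910 + 374100 = 444010 km = 4.4401×10⁸ m.
Escape speed v_esc = √(2μ/r) = √(2 × 1.267×10¹⁷ / 4.440×10⁸) = √(5.707×10⁸) = 23890 m/s.
= 23.89 km/s.

v_esc ≈ 23.9 km/s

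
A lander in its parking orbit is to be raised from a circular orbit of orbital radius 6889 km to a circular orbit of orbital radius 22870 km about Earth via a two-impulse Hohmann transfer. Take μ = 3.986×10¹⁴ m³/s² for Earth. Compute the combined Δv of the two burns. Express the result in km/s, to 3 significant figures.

Δv_total ≈ 3.16 km/s

r₁ = 6889 km = 6.889×10⁶ m.
r₂ = 22870 km = 2.287×10⁷ m.
Transfer ellipse a_t = (r₁ + r₂)/2 = 1.488×10⁷ m.
At r₁: circular v_c1 = √(μ/r₁) = 7607 m/s; transfer-perigee v_p = √[μ(2/r₁ − 1/a_t)] = 9430 m/s.
Δv₁ = v_p − v_c1 = 1824 m/s.
At r₂: circular v_c2 = √(μ/r₂) = 4175 m/s; transfer-apogee v_a = √[μ(2/r₂ − 1/a_t)] = 2841 m/s.
Δv₂ = v_c2 − v_a = 1334 m/s.
Total Δv = Δv₁ + Δv₂ = 3158 m/s = 3.158 km/s.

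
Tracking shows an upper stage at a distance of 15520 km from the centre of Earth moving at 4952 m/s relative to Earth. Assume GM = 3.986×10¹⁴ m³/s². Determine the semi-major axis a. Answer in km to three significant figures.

a ≈ 14800 km

r = 1.552×10⁷ m.
Specific orbital energy ε = v²/2 − μ/r = (4952)²/2 − 3.986×10¹⁴/1.552×10⁷ = -1.342×10⁷ J/kg.
Since ε = −μ/(2a), a = −μ/(2ε) = 1.485×10⁷ m = 14849 km.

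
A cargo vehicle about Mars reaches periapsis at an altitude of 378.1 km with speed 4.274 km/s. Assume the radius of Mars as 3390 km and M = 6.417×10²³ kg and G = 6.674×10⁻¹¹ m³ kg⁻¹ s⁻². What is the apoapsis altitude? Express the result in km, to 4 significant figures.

apoapsis altitude ≈ 12030 km

μ = GM = 6.674×10⁻¹¹ × 6.417×10²³ = 4.283×10¹³ m³/s².
r_p = 3390 + 378.1 = 3768.1 km = 3.768×10⁶ m.
Specific energy ε = v²/2 − μ/r = -2.232×10⁶ J/kg, so a = −μ/(2ε) = 9.593×10⁶ m.
The apsides satisfy r_p + r_a = 2a, so the apoapsis radius is 2a − r_p = 1.542×10⁷ m = 15418 km.
Apoapsis altitude = 15418 − 3390 = 12028 km.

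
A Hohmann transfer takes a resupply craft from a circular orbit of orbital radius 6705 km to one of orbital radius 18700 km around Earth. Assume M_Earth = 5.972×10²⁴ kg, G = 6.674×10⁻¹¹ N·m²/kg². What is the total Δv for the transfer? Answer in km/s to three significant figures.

μ = GM = 6.674×10⁻¹¹ × 5.972×10²⁴ = 3.986×10¹⁴ m³/s².
r₁ = 6705 km = 6.705×10⁶ m.
r₂ = 18700 km = 1.870×10⁷ m.
Transfer ellipse a_t = (r₁ + r₂)/2 = 1.270×10⁷ m.
At r₁: circular v_c1 = √(μ/r₁) = 7710 m/s; transfer-perigee v_p = √[μ(2/r₁ − 1/a_t)] = 9355 m/s.
Δv₁ = v_p − v_c1 = 1645 m/s.
At r₂: circular v_c2 = √(μ/r₂) = 4617 m/s; transfer-apogee v_a = √[μ(2/r₂ − 1/a_t)] = 3354 m/s.
Δv₂ = v_c2 − v_a = 1263 m/s.
Total Δv = Δv₁ + Δv₂ = 2907 m/s = 2.907 km/s.

Δv_total ≈ 2.91 km/s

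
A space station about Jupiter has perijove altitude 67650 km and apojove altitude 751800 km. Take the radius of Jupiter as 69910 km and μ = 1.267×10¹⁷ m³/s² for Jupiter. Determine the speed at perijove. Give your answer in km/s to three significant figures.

r_p = 69910 + 67650 = 137560 km = 1.3756×10⁸ m.
r_a = 69910 + 751800 = 821710 km = 8.2171×10⁸ m.
Semi-major axis a = (r_p + r_a)/2 = 4.7964×10⁵ km = 4.796×10⁸ m.
Vis-viva: v² = μ(2/r − 1/a) = 1.267×10¹⁷ × (1.454×10⁻⁸ − 2.085×10⁻⁹) = 1.578×10⁹ m²/s².
v = 39720 m/s = 39.72 km/s.

v ≈ 39.7 km/s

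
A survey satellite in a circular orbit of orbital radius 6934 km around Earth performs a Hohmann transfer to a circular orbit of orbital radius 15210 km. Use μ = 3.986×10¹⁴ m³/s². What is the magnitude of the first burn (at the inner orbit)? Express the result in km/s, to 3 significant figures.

Δv ≈ 1.30 km/s

r₁ = 6934 km = 6.934×10⁶ m.
r₂ = 15210 km = 1.521×10⁷ m.
Transfer ellipse a_t = (r₁ + r₂)/2 = 1.107×10⁷ m.
At r₁: circular v_c1 = √(μ/r₁) = 7582 m/s; transfer-perigee v_p = √[μ(2/r₁ − 1/a_t)] = 8886 m/s.
Δv₁ = v_p − v_c1 = 1305 m/s.
= 1.305 km/s.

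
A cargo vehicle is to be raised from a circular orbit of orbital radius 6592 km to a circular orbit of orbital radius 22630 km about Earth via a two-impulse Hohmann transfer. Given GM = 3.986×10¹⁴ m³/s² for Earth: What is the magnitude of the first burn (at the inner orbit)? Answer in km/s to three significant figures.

Δv ≈ 1.90 km/s

r₁ = 6592 km = 6.592×10⁶ m.
r₂ = 22630 km = 2.263×10⁷ m.
Transfer ellipse a_t = (r₁ + r₂)/2 = 1.461×10⁷ m.
At r₁: circular v_c1 = √(μ/r₁) = 7776 m/s; transfer-perigee v_p = √[μ(2/r₁ − 1/a_t)] = 9677 m/s.
Δv₁ = v_p − v_c1 = 1901 m/s.
= 1.901 km/s.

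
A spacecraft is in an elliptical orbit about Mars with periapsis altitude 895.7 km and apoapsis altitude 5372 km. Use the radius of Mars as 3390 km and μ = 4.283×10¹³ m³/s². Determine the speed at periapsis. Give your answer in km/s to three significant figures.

r_p = 3390 + 895.7 = 4285.7 km = 4.2857×10⁶ m.
r_a = 3390 + 5372 = 8762.0 km = 8.7620×10⁶ m.
Semi-major axis a = (r_p + r_a)/2 = 6523.9 km = 6.524×10⁶ m.
Vis-viva: v² = μ(2/r − 1/a) = 4.283×10¹³ × (4.667×10⁻⁷ − 1.533×10⁻⁷) = 1.342×10⁷ m²/s².
v = 3664 m/s = 3.664 km/s.

v ≈ 3.66 km/s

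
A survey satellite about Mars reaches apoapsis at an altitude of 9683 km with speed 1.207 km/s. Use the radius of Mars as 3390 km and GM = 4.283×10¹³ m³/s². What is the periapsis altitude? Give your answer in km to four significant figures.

r_a = 3390 + 9683 = 13073 km = 1.307×10⁷ m.
Specific energy ε = v²/2 − μ/r = -2.548×10⁶ J/kg, so a = −μ/(2ε) = 8.405×10⁶ m.
The apsides satisfy r_p + r_a = 2a, so the periapsis radius is 2a − r_a = 3.738×10⁶ m = 3737.6 km.
Periapsis altitude = 3737.6 − 3390 = 347.62 km.

periapsis altitude ≈ 347.6 km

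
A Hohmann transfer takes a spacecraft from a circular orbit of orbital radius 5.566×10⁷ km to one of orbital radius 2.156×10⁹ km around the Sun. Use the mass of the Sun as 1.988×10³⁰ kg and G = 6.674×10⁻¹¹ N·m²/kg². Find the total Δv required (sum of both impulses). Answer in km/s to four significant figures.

Δv_total ≈ 25.43 km/s

μ = GM = 6.674×10⁻¹¹ × 1.988×10³⁰ = 1.327×10²⁰ m³/s².
r₁ = 5.566×10⁷ km = 5.566×10¹⁰ m.
r₂ = 2.156×10⁹ km = 2.156×10¹² m.
Transfer ellipse a_t = (r₁ + r₂)/2 = 1.106×10¹² m.
At r₁: circular v_c1 = √(μ/r₁) = 48820 m/s; transfer-perihelion v_p = √[μ(2/r₁ − 1/a_t)] = 68170 m/s.
Δv₁ = v_p − v_c1 = 19350 m/s.
At r₂: circular v_c2 = √(μ/r₂) = 7845 m/s; transfer-aphelion v_a = √[μ(2/r₂ − 1/a_t)] = 1760 m/s.
Δv₂ = v_c2 − v_a = 6085 m/s.
Total Δv = Δv₁ + Δv₂ = 25430 m/s = 25.43 km/s.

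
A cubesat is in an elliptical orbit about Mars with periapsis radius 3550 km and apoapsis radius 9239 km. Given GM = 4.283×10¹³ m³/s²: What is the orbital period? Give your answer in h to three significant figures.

Semi-major axis a = (r_p + r_a)/2 = (3550.0 + 9239.0)/2 = 6394.5 km = 6.394×10⁶ m.
By Kepler's third law T = 2π√(a³/μ) = 2π × 2.471×10³ = 1.552×10⁴ s.
= 4.312 h.

T ≈ 4.31 h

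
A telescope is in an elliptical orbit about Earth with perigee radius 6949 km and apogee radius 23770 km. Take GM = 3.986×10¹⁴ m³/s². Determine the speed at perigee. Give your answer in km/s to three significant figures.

v ≈ 9.42 km/s

Semi-major axis a = (r_p + r_a)/2 = 15360 km = 1.536×10⁷ m.
Vis-viva: v² = μ(2/r − 1/a) = 3.986×10¹⁴ × (2.878×10⁻⁷ − 6.511×10⁻⁸) = 8.877×10⁷ m²/s².
v = 9422 m/s = 9.422 km/s.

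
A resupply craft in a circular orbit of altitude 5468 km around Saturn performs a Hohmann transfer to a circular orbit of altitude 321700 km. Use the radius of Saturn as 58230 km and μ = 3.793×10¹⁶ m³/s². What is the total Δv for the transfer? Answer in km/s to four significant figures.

Δv_total ≈ 12.17 km/s

r₁ = 58230 + 5468 = 63698 km = 6.3698×10⁷ m.
r₂ = 58230 + 321700 = 379930 km = 3.7993×10⁸ m.
Transfer ellipse a_t = (r₁ + r₂)/2 = 2.218×10⁸ m.
At r₁: circular v_c1 = √(μ/r₁) = 24400 m/s; transfer-perikrone v_p = √[μ(2/r₁ − 1/a_t)] = 31940 m/s.
Δv₁ = v_p − v_c1 = 7534 m/s.
At r₂: circular v_c2 = √(μ/r₂) = 9992 m/s; transfer-apokrone v_a = √[μ(2/r₂ − 1/a_t)] = 5354 m/s.
Δv₂ = v_c2 − v_a = 4637 m/s.
Total Δv = Δv₁ + Δv₂ = 12170 m/s = 12.17 km/s.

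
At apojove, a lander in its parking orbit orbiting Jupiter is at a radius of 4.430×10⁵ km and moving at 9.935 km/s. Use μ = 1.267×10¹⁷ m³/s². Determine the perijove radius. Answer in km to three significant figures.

perijove radius ≈ 92400 km

r_a = 4.430×10⁸ m.
Specific energy ε = v²/2 − μ/r = -2.367×10⁸ J/kg, so a = −μ/(2ε) = 2.677×10⁸ m.
The apsides satisfy r_p + r_a = 2a, so the perijove radius is 2a − r_a = 9.238×10⁷ m = 92384 km.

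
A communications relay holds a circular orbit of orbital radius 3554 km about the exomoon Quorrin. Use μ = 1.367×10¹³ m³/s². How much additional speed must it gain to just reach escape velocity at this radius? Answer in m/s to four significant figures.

r = 3554 km = 3.554×10⁶ m.
Circular speed v_c = √(μ/r) = 1961 m/s.
Escape speed v_esc = √(2μ/r) = √2 × v_c = 2774 m/s.
Δv = v_esc − v_c = 812.4 m/s.

Δv ≈ 812.4 m/s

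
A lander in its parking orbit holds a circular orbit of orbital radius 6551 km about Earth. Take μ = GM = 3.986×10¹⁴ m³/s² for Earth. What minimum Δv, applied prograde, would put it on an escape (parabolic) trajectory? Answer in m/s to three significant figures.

r = 6551 km = 6.551×10⁶ m.
Circular speed v_c = √(μ/r) = 7800 m/s.
Escape speed v_esc = √(2μ/r) = √2 × v_c = 11030 m/s.
Δv = v_esc − v_c = 3231 m/s.

Δv ≈ 3230 m/s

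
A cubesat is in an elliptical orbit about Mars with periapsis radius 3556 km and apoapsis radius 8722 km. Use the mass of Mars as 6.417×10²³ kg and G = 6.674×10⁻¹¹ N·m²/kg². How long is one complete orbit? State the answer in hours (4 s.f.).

T ≈ 4.057 hours

μ = GM = 6.674×10⁻¹¹ × 6.417×10²³ = 4.283×10¹³ m³/s².
Semi-major axis a = (r_p + r_a)/2 = (3556.0 + 8722.0)/2 = 6139.0 km = 6.139×10⁶ m.
By Kepler's third law T = 2π√(a³/μ) = 2π × 2.324×10³ = 1.460×10⁴ s.
= 4.057 hours.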